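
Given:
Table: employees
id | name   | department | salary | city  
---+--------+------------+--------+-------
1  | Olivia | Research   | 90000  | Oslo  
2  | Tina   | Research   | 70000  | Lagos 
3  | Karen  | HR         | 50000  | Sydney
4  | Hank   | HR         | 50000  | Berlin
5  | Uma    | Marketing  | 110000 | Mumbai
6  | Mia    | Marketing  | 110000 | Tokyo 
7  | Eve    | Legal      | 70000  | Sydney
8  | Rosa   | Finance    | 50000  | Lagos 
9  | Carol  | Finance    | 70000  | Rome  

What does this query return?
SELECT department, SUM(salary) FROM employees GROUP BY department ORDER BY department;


Summing salary within each department:
  Finance: 50000 + 70000 = 120000
  HR: 50000 + 50000 = 100000
  Legal: 70000 = 70000
  Marketing: 110000 + 110000 = 220000
  Research: 90000 + 70000 = 160000


5 groups:
Finance, 120000
HR, 100000
Legal, 70000
Marketing, 220000
Research, 160000


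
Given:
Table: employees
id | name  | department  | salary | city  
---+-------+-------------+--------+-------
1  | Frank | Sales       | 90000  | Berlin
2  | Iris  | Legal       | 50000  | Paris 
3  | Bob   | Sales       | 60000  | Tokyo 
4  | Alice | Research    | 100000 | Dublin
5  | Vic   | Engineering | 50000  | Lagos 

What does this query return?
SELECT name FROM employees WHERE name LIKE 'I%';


LIKE 'I%' matches names starting with 'I'
Matching: 1

1 rows:
Iris


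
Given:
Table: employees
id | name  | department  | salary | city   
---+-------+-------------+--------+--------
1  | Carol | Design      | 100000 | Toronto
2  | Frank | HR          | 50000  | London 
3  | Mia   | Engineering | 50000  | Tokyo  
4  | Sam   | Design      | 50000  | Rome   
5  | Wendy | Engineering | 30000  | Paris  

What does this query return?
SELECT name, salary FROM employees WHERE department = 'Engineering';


Filtering: department = 'Engineering'
Matching rows: 2

2 rows:
Mia, 50000
Wendy, 30000


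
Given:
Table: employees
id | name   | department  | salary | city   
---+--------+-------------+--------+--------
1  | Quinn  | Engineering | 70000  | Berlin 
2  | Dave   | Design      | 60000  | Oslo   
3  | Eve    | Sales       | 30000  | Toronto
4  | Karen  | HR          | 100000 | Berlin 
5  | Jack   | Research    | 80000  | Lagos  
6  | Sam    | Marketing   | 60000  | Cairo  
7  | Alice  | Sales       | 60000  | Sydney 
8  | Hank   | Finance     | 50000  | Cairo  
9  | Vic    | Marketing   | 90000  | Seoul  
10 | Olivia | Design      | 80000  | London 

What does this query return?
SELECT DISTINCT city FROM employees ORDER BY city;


All 'city' values (row order): Berlin, Oslo, Toronto, Berlin, Lagos, Cairo, Sydney, Cairo, Seoul, London
Removing duplicates leaves 8 unique value(s).

8 values:
Berlin
Cairo
Lagos
London
Oslo
Seoul
Sydney
Toronto


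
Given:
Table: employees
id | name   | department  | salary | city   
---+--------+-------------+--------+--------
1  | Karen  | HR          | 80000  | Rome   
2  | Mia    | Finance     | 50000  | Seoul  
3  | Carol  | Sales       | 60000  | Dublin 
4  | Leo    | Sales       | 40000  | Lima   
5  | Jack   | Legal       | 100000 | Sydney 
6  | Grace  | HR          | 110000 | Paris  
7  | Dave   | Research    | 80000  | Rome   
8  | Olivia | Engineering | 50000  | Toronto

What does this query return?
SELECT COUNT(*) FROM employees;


COUNT(*) counts all rows

8


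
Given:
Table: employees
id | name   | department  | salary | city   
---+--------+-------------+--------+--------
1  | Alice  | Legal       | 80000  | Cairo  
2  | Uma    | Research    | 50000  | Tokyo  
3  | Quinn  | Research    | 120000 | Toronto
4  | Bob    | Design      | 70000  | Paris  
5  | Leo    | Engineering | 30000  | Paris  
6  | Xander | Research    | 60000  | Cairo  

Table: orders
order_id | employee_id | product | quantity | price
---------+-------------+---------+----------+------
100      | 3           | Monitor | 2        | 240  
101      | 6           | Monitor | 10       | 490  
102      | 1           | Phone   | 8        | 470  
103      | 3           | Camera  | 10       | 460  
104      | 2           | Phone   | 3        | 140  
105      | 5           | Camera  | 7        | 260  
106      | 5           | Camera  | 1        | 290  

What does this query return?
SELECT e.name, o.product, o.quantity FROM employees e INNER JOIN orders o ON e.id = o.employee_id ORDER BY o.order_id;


Joining employees.id = orders.employee_id:
  employee Quinn (id=3) -> order Monitor
  employee Xander (id=6) -> order Monitor
  employee Alice (id=1) -> order Phone
  employee Quinn (id=3) -> order Camera
  employee Uma (id=2) -> order Phone
  employee Leo (id=5) -> order Camera
  employee Leo (id=5) -> order Camera


7 rows:
Quinn, Monitor, 2
Xander, Monitor, 10
Alice, Phone, 8
Quinn, Camera, 10
Uma, Phone, 3
Leo, Camera, 7
Leo, Camera, 1


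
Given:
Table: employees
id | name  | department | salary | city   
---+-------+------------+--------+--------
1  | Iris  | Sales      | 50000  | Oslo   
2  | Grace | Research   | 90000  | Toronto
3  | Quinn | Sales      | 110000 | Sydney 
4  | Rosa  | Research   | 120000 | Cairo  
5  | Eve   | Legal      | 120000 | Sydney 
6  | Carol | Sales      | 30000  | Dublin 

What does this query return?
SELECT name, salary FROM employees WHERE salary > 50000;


Filtering: salary > 50000
Matching: 4 rows

4 rows:
Grace, 90000
Quinn, 110000
Rosa, 120000
Eve, 120000


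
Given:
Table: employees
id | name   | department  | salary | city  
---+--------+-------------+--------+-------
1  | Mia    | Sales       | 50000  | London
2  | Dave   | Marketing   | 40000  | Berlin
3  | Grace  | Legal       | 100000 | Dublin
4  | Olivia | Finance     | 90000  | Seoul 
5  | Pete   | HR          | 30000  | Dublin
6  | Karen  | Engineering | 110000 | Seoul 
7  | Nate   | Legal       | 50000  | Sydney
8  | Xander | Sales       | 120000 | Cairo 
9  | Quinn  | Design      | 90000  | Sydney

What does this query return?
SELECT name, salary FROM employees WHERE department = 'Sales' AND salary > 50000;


Filtering: department = 'Sales' AND salary > 50000
Matching: 1 rows

1 rows:
Xander, 120000


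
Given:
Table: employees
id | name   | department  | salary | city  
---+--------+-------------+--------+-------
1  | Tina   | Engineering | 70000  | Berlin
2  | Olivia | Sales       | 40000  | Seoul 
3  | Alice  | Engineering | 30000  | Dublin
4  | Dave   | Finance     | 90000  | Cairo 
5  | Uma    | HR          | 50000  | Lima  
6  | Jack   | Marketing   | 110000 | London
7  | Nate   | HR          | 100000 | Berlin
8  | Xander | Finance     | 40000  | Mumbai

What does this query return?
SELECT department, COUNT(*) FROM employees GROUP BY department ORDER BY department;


Assigning each row to its department group:
  Tina -> Engineering
  Olivia -> Sales
  Alice -> Engineering
  Dave -> Finance
  Uma -> HR
  Jack -> Marketing
  Nate -> HR
  Xander -> Finance


5 groups:
Engineering, 2
Finance, 2
HR, 2
Marketing, 1
Sales, 1


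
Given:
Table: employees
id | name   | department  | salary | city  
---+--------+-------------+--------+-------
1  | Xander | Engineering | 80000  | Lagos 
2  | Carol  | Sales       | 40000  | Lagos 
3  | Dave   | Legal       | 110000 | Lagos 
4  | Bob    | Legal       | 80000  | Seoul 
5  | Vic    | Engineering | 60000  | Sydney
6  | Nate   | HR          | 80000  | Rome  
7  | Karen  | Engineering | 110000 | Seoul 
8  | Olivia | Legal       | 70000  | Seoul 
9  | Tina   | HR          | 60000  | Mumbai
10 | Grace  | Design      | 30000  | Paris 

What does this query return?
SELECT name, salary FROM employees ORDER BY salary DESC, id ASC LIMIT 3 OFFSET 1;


Sort by salary DESC (id ASC tiebreak), then skip 1 and take 3
Rows 2 through 4

3 rows:
Karen, 110000
Xander, 80000
Bob, 80000


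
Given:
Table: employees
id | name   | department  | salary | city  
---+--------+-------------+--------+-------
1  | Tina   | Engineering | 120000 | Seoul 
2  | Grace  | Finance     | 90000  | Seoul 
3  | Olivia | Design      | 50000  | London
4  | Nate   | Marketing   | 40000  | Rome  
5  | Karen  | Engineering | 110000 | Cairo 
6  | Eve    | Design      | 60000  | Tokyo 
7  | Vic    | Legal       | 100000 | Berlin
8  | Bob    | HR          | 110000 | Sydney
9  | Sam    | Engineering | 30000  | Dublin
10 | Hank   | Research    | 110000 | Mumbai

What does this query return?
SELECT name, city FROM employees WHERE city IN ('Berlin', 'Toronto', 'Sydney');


Filtering: city IN ('Berlin', 'Toronto', 'Sydney')
Matching: 2 rows

2 rows:
Vic, Berlin
Bob, Sydney


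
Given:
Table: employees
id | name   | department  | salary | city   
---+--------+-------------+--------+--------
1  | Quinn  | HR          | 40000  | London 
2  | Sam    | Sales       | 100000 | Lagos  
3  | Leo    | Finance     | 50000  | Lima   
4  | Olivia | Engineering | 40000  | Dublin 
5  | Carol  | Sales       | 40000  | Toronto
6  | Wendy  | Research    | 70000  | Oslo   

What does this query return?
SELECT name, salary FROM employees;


Projecting columns: name, salary

6 rows:
Quinn, 40000
Sam, 100000
Leo, 50000
Olivia, 40000
Carol, 40000
Wendy, 70000


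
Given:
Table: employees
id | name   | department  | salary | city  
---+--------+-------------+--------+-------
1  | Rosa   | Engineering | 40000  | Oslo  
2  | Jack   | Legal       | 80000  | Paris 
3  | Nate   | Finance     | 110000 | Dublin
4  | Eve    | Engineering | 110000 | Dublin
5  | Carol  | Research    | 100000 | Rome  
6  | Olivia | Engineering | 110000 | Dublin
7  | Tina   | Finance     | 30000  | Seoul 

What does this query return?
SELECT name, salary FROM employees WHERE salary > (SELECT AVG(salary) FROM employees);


Subquery: AVG(salary) = 82857.14
Filtering: salary > 82857.14
  Nate (110000) -> MATCH
  Eve (110000) -> MATCH
  Carol (100000) -> MATCH
  Olivia (110000) -> MATCH


4 rows:
Nate, 110000
Eve, 110000
Carol, 100000
Olivia, 110000


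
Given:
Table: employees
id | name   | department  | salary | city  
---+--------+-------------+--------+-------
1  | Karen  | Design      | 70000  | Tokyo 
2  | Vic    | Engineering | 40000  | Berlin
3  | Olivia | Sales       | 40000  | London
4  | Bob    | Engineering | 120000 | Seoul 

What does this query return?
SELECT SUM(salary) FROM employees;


SUM(salary) = 70000 + 40000 + 40000 + 120000 = 270000

270000


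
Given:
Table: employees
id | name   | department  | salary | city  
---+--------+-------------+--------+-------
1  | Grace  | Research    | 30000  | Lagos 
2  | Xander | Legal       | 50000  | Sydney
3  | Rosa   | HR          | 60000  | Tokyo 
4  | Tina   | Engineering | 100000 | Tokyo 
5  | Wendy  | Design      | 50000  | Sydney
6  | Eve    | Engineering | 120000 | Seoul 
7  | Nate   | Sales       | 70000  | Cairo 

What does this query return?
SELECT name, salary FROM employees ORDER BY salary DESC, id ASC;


Sorting by salary DESC, then id ASC for ties

7 rows:
Eve, 120000
Tina, 100000
Nate, 70000
Rosa, 60000
Xander, 50000
Wendy, 50000
Grace, 30000


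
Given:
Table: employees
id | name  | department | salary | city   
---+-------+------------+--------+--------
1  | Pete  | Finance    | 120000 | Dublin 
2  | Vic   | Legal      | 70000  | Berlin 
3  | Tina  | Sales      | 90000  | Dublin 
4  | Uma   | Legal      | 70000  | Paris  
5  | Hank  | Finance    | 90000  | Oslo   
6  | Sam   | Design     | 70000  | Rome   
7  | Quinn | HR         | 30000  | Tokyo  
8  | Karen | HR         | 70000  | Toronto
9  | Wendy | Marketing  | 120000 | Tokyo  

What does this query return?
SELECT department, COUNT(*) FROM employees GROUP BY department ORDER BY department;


Assigning each row to its department group:
  Pete -> Finance
  Vic -> Legal
  Tina -> Sales
  Uma -> Legal
  Hank -> Finance
  Sam -> Design
  Quinn -> HR
  Karen -> HR
  Wendy -> Marketing


6 groups:
Design, 1
Finance, 2
HR, 2
Legal, 2
Marketing, 1
Sales, 1


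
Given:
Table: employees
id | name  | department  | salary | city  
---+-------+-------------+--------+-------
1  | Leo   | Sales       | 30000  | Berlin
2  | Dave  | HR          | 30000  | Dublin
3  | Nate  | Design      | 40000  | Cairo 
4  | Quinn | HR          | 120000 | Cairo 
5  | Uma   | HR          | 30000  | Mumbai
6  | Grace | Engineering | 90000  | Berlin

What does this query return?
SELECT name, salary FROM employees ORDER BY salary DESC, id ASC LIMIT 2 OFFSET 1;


Sort by salary DESC (id ASC tiebreak), then skip 1 and take 2
Rows 2 through 3

2 rows:
Grace, 90000
Nate, 40000


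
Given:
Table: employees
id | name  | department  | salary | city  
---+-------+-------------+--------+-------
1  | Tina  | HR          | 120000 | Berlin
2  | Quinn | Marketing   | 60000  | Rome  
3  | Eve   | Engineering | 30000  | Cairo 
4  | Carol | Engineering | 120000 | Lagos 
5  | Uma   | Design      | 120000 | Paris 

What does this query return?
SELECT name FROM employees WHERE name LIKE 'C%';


LIKE 'C%' matches names starting with 'C'
Matching: 1

1 rows:
Carol


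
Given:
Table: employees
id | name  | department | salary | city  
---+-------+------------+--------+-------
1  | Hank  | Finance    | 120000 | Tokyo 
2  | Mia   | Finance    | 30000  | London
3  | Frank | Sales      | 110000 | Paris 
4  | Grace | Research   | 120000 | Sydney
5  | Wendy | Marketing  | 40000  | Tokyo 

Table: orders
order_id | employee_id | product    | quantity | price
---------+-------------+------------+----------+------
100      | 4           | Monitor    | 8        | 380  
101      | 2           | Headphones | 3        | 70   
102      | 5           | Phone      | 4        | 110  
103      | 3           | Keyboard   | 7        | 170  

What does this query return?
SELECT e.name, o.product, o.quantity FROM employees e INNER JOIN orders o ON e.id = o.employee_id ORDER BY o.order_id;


Joining employees.id = orders.employee_id:
  employee Grace (id=4) -> order Monitor
  employee Mia (id=2) -> order Headphones
  employee Wendy (id=5) -> order Phone
  employee Frank (id=3) -> order Keyboard


4 rows:
Grace, Monitor, 8
Mia, Headphones, 3
Wendy, Phone, 4
Frank, Keyboard, 7


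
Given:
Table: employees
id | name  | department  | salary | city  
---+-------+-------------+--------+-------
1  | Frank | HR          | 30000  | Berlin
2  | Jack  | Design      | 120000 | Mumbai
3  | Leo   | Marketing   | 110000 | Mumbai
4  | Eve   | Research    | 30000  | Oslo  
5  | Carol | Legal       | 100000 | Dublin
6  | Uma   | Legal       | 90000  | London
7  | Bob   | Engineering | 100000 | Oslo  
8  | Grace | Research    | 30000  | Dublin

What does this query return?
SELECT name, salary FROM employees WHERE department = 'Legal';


Filtering: department = 'Legal'
Matching rows: 2

2 rows:
Carol, 100000
Uma, 90000


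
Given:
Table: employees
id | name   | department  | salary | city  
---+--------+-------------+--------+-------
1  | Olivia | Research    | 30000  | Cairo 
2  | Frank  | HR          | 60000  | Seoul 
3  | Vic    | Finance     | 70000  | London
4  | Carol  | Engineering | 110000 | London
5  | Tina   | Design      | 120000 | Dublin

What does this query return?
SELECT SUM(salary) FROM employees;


SUM(salary) = 30000 + 60000 + 70000 + 110000 + 120000 = 390000

390000


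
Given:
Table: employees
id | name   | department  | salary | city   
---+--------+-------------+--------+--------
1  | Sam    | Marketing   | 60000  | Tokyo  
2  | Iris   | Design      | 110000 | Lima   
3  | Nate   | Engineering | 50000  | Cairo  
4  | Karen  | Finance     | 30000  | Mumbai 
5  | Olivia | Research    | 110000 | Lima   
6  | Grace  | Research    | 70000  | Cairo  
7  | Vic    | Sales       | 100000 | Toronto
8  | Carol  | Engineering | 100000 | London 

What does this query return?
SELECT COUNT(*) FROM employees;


COUNT(*) counts all rows

8


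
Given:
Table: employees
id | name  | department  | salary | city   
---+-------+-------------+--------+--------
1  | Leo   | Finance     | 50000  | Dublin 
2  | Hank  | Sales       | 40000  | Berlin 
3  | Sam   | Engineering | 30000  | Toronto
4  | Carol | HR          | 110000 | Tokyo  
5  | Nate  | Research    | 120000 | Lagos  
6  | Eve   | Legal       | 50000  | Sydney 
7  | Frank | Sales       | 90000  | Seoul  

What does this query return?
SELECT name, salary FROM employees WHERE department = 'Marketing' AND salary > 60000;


Filtering: department = 'Marketing' AND salary > 60000
Matching: 0 rows

Empty result set (0 rows)


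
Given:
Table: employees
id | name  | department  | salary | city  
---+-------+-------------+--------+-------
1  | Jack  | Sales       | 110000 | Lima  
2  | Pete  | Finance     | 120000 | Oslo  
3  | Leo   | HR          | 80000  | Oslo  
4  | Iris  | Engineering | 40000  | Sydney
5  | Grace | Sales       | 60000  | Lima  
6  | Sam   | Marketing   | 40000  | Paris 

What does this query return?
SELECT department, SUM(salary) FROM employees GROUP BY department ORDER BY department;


Summing salary within each department:
  Engineering: 40000 = 40000
  Finance: 120000 = 120000
  HR: 80000 = 80000
  Marketing: 40000 = 40000
  Sales: 110000 + 60000 = 170000


5 groups:
Engineering, 40000
Finance, 120000
HR, 80000
Marketing, 40000
Sales, 170000


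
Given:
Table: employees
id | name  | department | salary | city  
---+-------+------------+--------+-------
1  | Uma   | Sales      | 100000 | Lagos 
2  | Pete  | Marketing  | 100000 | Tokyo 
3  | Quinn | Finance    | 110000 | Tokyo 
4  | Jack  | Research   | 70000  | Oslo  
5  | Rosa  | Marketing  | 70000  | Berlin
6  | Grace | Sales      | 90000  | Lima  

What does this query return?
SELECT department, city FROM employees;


Projecting columns: department, city

6 rows:
Sales, Lagos
Marketing, Tokyo
Finance, Tokyo
Research, Oslo
Marketing, Berlin
Sales, Lima


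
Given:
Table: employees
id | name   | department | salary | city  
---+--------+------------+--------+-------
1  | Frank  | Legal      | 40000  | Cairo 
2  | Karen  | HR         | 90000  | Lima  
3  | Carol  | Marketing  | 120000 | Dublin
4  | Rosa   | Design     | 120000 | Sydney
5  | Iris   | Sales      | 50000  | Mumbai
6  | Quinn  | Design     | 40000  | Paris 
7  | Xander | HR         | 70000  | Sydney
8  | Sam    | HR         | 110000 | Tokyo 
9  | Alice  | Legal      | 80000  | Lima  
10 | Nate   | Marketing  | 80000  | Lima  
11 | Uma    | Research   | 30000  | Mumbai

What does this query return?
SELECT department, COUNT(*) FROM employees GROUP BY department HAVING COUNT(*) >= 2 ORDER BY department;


Groups with count >= 2:
  Design: 2 -> PASS
  HR: 3 -> PASS
  Legal: 2 -> PASS
  Marketing: 2 -> PASS
  Research: 1 -> filtered out
  Sales: 1 -> filtered out


4 groups:
Design, 2
HR, 3
Legal, 2
Marketing, 2


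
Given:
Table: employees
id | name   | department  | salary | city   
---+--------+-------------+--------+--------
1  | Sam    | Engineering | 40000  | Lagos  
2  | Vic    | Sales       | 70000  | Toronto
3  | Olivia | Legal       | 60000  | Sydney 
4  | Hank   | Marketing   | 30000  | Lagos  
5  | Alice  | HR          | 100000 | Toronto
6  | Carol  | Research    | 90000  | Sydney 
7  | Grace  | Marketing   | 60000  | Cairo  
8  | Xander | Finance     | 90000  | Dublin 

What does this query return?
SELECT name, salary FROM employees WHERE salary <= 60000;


Filtering: salary <= 60000
Matching: 4 rows

4 rows:
Sam, 40000
Olivia, 60000
Hank, 30000
Grace, 60000


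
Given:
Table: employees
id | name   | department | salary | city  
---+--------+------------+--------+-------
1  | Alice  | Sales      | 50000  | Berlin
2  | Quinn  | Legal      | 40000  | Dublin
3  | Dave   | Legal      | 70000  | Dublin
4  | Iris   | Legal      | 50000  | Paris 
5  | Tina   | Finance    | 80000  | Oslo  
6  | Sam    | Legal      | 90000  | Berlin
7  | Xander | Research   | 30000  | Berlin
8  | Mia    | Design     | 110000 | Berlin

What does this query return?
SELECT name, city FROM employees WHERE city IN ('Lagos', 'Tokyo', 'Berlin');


Filtering: city IN ('Lagos', 'Tokyo', 'Berlin')
Matching: 4 rows

4 rows:
Alice, Berlin
Sam, Berlin
Xander, Berlin
Mia, Berlin


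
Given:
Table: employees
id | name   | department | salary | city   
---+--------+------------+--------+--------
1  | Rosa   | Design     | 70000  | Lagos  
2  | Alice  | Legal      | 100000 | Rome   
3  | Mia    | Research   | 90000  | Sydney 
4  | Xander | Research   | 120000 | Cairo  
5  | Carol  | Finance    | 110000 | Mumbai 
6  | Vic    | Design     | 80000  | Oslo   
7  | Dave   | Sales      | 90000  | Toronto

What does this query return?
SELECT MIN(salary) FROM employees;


Salaries: 70000, 100000, 90000, 120000, 110000, 80000, 90000
MIN = 70000

70000


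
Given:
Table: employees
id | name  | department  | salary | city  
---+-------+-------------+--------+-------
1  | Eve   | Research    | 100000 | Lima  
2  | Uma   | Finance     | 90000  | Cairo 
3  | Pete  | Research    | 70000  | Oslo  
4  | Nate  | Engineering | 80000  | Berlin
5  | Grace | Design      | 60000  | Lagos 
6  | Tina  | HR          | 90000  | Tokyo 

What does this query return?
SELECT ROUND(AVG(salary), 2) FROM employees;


SUM(salary) = 490000
COUNT = 6
ROUND(AVG, 2) = ROUND(490000 / 6, 2) = 81666.67

81666.67


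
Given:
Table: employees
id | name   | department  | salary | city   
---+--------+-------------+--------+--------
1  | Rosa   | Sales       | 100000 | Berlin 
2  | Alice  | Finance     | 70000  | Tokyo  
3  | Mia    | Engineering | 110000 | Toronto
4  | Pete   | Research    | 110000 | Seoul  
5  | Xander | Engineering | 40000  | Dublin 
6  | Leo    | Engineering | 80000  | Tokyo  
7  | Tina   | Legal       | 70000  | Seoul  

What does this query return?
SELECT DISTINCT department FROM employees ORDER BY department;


All 'department' values (row order): Sales, Finance, Engineering, Research, Engineering, Engineering, Legal
Removing duplicates leaves 5 unique value(s).

5 values:
Engineering
Finance
Legal
Research
Sales


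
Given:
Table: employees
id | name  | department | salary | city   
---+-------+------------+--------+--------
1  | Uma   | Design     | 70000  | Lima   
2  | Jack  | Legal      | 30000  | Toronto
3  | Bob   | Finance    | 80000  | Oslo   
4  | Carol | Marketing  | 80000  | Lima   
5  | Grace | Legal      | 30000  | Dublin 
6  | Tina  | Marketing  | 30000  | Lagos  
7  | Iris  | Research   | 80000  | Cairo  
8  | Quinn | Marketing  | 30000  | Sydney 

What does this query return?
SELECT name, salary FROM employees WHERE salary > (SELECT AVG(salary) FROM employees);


Subquery: AVG(salary) = 53750.0
Filtering: salary > 53750.0
  Uma (70000) -> MATCH
  Bob (80000) -> MATCH
  Carol (80000) -> MATCH
  Iris (80000) -> MATCH


4 rows:
Uma, 70000
Bob, 80000
Carol, 80000
Iris, 80000


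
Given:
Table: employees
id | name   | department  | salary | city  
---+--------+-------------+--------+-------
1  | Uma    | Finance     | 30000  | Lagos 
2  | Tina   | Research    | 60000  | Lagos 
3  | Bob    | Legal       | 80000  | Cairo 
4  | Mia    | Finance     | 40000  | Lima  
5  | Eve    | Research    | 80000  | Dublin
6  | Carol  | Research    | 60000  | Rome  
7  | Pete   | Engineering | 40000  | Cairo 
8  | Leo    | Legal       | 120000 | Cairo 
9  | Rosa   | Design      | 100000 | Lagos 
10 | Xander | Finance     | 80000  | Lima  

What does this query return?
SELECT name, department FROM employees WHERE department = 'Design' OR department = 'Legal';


Filtering: department = 'Design' OR 'Legal'
Matching: 3 rows

3 rows:
Bob, Legal
Leo, Legal
Rosa, Design


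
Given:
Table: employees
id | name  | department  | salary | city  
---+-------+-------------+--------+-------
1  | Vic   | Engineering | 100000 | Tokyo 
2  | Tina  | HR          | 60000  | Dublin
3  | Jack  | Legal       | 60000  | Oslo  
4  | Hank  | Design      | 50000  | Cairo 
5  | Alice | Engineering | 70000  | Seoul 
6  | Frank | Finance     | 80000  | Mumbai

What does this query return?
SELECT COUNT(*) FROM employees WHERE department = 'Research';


Counting rows where department = 'Research'


0


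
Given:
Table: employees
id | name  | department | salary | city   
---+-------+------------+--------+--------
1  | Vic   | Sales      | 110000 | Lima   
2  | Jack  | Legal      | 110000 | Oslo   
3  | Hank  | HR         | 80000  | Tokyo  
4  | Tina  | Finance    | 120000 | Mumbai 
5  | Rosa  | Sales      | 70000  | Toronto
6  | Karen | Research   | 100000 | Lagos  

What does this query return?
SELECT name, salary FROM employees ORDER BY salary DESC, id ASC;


Sorting by salary DESC, then id ASC for ties

6 rows:
Tina, 120000
Vic, 110000
Jack, 110000
Karen, 100000
Hank, 80000
Rosa, 70000


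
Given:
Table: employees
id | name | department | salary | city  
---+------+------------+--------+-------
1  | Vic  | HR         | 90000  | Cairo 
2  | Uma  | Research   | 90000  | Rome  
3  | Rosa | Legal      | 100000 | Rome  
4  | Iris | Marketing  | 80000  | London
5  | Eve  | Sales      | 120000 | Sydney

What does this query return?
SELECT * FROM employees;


SELECT * returns all 5 rows with all columns

5 rows:
1, Vic, HR, 90000, Cairo
2, Uma, Research, 90000, Rome
3, Rosa, Legal, 100000, Rome
4, Iris, Marketing, 80000, London
5, Eve, Sales, 120000, Sydney


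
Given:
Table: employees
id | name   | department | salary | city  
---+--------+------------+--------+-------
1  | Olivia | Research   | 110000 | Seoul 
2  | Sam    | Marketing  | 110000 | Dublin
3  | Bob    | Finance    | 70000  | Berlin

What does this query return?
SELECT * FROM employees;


SELECT * returns all 3 rows with all columns

3 rows:
1, Olivia, Research, 110000, Seoul
2, Sam, Marketing, 110000, Dublin
3, Bob, Finance, 70000, Berlin


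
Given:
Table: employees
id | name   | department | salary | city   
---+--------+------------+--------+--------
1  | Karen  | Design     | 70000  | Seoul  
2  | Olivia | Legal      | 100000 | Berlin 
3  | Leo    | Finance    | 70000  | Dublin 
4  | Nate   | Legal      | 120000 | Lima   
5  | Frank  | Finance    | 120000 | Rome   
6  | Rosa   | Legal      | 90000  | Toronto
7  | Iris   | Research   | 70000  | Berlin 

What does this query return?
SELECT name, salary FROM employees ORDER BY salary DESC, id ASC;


Sorting by salary DESC, then id ASC for ties

7 rows:
Nate, 120000
Frank, 120000
Olivia, 100000
Rosa, 90000
Karen, 70000
Leo, 70000
Iris, 70000


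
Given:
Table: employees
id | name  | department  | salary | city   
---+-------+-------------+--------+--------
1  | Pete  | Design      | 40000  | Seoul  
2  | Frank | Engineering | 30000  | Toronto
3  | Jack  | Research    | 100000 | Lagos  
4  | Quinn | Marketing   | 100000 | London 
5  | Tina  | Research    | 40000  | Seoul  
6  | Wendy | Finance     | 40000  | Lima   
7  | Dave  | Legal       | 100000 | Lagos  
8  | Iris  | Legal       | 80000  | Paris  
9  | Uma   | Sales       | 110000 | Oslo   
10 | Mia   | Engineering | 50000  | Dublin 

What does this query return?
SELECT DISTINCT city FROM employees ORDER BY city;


All 'city' values (row order): Seoul, Toronto, Lagos, London, Seoul, Lima, Lagos, Paris, Oslo, Dublin
Removing duplicates leaves 8 unique value(s).

8 values:
Dublin
Lagos
Lima
London
Oslo
Paris
Seoul
Toronto


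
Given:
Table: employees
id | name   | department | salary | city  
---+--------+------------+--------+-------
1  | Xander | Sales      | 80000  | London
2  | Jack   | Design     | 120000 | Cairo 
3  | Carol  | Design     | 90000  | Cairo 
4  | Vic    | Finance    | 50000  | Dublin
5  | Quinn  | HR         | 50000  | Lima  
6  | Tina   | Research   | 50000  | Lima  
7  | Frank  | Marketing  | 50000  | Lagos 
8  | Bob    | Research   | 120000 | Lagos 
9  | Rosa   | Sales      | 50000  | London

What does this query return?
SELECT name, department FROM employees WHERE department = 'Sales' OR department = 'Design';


Filtering: department = 'Sales' OR 'Design'
Matching: 4 rows

4 rows:
Xander, Sales
Jack, Design
Carol, Design
Rosa, Sales


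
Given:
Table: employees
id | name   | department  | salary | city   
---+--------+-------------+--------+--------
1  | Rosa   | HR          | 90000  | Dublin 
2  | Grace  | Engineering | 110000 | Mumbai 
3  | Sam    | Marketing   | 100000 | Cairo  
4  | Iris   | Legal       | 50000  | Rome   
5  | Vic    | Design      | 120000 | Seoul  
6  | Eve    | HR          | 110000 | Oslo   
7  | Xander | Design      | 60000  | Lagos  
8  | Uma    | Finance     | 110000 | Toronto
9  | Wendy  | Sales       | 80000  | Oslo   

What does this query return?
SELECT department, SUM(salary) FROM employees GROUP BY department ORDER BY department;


Summing salary within each department:
  Design: 120000 + 60000 = 180000
  Engineering: 110000 = 110000
  Finance: 110000 = 110000
  HR: 90000 + 110000 = 200000
  Legal: 50000 = 50000
  Marketing: 100000 = 100000
  Sales: 80000 = 80000


7 groups:
Design, 180000
Engineering, 110000
Finance, 110000
HR, 200000
Legal, 50000
Marketing, 100000
Sales, 80000


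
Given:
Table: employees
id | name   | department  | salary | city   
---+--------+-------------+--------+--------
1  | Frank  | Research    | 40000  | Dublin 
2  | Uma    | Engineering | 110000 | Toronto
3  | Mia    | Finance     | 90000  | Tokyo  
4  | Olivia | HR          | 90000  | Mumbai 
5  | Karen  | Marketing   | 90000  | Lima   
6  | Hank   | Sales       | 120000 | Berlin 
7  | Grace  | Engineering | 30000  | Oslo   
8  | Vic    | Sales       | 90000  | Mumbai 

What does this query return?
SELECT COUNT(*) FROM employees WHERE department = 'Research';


Counting rows where department = 'Research'
  Frank -> MATCH


1


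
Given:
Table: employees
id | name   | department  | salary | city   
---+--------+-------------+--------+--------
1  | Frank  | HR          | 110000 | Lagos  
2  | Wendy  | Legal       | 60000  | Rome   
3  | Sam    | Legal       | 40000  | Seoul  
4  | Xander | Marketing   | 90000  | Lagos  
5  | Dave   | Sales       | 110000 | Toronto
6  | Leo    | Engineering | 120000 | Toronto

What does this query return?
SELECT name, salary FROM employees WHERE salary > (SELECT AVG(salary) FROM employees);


Subquery: AVG(salary) = 88333.33
Filtering: salary > 88333.33
  Frank (110000) -> MATCH
  Xander (90000) -> MATCH
  Dave (110000) -> MATCH
  Leo (120000) -> MATCH


4 rows:
Frank, 110000
Xander, 90000
Dave, 110000
Leo, 120000


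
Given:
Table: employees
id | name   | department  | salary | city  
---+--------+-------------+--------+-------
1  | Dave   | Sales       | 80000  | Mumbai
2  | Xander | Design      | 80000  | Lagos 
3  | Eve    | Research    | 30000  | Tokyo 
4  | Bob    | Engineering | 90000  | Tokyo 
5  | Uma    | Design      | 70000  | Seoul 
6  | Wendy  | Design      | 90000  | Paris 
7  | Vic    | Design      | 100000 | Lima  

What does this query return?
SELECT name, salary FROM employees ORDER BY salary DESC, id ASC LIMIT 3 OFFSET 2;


Sort by salary DESC (id ASC tiebreak), then skip 2 and take 3
Rows 3 through 5

3 rows:
Wendy, 90000
Dave, 80000
Xander, 80000


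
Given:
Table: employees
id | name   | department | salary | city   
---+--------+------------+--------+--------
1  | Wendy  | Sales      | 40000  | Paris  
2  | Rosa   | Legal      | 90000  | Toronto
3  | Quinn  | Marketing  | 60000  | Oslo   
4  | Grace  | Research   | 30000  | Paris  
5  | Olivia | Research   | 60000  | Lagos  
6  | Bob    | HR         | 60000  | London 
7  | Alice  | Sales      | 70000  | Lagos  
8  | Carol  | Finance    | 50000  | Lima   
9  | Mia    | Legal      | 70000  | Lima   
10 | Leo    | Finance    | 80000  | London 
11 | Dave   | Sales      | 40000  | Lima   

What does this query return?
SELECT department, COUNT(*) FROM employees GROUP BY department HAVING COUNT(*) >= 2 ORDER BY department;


Groups with count >= 2:
  Finance: 2 -> PASS
  Legal: 2 -> PASS
  Research: 2 -> PASS
  Sales: 3 -> PASS
  HR: 1 -> filtered out
  Marketing: 1 -> filtered out


4 groups:
Finance, 2
Legal, 2
Research, 2
Sales, 3


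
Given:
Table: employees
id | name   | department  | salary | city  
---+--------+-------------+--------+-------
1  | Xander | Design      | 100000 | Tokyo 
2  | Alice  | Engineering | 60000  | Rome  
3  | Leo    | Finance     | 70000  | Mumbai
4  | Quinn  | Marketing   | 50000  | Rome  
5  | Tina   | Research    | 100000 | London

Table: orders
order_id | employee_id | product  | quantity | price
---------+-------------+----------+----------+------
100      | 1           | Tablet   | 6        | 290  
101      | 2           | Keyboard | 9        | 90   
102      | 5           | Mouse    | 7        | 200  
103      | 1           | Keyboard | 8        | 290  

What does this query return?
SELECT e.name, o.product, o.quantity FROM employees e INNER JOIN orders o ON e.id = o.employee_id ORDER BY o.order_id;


Joining employees.id = orders.employee_id:
  employee Xander (id=1) -> order Tablet
  employee Alice (id=2) -> order Keyboard
  employee Tina (id=5) -> order Mouse
  employee Xander (id=1) -> order Keyboard


4 rows:
Xander, Tablet, 6
Alice, Keyboard, 9
Tina, Mouse, 7
Xander, Keyboard, 8


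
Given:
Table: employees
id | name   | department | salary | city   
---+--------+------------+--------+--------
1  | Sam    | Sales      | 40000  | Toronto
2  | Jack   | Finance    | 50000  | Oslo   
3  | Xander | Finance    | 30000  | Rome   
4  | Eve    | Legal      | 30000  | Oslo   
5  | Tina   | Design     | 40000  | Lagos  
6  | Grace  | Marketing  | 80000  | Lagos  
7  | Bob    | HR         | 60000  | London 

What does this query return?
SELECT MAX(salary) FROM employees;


Salaries: 40000, 50000, 30000, 30000, 40000, 80000, 60000
MAX = 80000

80000


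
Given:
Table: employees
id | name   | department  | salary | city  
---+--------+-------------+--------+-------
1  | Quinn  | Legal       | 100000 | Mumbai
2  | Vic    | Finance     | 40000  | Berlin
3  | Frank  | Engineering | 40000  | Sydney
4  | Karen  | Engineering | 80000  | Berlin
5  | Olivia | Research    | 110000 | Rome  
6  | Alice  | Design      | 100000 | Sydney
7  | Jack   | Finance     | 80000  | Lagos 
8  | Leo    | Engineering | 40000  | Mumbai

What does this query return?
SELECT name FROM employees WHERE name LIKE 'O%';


LIKE 'O%' matches names starting with 'O'
Matching: 1

1 rows:
Olivia


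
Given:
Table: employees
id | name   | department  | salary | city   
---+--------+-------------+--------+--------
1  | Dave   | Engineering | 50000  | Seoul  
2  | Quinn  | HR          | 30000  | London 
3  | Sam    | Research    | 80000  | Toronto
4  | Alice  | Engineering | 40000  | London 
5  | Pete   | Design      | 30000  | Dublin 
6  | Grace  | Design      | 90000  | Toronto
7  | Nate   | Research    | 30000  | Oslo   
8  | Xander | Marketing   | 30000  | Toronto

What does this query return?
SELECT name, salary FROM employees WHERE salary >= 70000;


Filtering: salary >= 70000
Matching: 2 rows

2 rows:
Sam, 80000
Grace, 90000


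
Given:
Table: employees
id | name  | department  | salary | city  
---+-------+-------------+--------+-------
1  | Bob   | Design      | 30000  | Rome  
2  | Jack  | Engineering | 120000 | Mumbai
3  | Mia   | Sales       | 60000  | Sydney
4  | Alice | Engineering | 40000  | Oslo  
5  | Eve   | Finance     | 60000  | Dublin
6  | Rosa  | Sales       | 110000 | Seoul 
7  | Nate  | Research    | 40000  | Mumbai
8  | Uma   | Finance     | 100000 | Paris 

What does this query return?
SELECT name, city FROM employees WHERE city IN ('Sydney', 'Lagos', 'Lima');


Filtering: city IN ('Sydney', 'Lagos', 'Lima')
Matching: 1 rows

1 rows:
Mia, Sydney


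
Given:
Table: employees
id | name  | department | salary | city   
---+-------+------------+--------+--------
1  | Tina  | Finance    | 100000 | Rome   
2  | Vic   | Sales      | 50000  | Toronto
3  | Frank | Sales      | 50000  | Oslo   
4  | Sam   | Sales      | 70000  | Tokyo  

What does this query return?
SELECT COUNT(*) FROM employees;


COUNT(*) counts all rows

4


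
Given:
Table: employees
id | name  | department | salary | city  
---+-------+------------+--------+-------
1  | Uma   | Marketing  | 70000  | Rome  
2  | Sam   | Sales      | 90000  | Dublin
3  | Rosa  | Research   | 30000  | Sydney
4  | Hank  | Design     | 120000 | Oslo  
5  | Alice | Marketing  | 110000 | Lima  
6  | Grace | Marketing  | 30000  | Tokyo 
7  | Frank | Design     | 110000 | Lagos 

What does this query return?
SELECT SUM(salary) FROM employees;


SUM(salary) = 70000 + 90000 + 30000 + 120000 + 110000 + 30000 + 110000 = 560000

560000


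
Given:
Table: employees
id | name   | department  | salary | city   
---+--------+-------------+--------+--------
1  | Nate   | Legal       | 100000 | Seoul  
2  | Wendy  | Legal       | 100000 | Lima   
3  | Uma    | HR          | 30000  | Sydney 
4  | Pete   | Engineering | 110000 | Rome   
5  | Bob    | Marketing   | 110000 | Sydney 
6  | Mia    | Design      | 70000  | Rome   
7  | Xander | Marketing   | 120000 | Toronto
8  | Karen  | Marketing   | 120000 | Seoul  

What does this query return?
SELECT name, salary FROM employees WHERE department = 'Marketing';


Filtering: department = 'Marketing'
Matching rows: 3

3 rows:
Bob, 110000
Xander, 120000
Karen, 120000


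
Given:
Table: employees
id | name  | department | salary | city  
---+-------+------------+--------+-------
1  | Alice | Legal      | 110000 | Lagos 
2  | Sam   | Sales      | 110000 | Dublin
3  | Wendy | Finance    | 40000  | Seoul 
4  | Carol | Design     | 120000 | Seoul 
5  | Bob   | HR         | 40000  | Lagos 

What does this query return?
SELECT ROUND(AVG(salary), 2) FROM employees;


SUM(salary) = 420000
COUNT = 5
ROUND(AVG, 2) = ROUND(420000 / 5, 2) = 84000.0

84000.0


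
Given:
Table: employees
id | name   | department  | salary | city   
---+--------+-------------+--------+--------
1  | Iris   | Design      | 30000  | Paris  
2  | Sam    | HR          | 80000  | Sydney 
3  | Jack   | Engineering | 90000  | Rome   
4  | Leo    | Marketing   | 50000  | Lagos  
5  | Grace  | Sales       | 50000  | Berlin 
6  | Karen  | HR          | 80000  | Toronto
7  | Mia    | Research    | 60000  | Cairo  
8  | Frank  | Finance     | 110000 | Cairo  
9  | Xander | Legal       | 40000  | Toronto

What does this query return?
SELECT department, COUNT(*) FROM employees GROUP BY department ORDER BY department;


Assigning each row to its department group:
  Iris -> Design
  Sam -> HR
  Jack -> Engineering
  Leo -> Marketing
  Grace -> Sales
  Karen -> HR
  Mia -> Research
  Frank -> Finance
  Xander -> Legal


8 groups:
Design, 1
Engineering, 1
Finance, 1
HR, 2
Legal, 1
Marketing, 1
Research, 1
Sales, 1


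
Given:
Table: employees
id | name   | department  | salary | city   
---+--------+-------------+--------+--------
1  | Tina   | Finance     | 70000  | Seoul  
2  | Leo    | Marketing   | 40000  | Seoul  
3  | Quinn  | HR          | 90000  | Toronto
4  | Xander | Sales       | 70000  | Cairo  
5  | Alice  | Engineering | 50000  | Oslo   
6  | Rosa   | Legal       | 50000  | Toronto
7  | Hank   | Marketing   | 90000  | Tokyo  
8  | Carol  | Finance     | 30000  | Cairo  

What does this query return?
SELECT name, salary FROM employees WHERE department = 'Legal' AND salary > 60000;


Filtering: department = 'Legal' AND salary > 60000
Matching: 0 rows

Empty result set (0 rows)


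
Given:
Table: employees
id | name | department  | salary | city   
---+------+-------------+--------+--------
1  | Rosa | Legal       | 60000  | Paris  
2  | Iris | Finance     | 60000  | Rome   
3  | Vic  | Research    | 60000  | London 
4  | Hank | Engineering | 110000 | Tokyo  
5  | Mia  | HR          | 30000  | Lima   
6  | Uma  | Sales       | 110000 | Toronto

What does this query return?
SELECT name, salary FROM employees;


Projecting columns: name, salary

6 rows:
Rosa, 60000
Iris, 60000
Vic, 60000
Hank, 110000
Mia, 30000
Uma, 110000


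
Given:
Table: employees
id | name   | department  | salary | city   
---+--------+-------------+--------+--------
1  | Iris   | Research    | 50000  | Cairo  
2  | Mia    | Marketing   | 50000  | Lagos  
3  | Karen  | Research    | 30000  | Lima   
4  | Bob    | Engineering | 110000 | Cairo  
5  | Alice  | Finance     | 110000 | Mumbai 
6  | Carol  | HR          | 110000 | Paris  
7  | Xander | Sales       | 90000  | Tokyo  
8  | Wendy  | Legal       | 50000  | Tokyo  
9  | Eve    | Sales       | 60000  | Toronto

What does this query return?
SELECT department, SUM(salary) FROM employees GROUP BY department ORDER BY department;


Summing salary within each department:
  Engineering: 110000 = 110000
  Finance: 110000 = 110000
  HR: 110000 = 110000
  Legal: 50000 = 50000
  Marketing: 50000 = 50000
  Research: 50000 + 30000 = 80000
  Sales: 90000 + 60000 = 150000


7 groups:
Engineering, 110000
Finance, 110000
HR, 110000
Legal, 50000
Marketing, 50000
Research, 80000
Sales, 150000
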